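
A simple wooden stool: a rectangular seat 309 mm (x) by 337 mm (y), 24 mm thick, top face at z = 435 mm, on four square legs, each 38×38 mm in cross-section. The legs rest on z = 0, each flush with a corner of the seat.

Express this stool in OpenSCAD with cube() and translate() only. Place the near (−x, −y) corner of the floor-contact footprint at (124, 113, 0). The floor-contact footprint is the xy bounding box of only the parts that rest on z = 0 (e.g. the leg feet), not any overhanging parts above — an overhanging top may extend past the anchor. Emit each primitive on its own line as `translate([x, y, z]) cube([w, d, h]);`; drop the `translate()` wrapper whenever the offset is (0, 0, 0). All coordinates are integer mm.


translate([124, 113, 411]) cube([309, 337, 24]);
translate([124, 113, 0]) cube([38, 38, 411]);
translate([395, 113, 0]) cube([38, 38, 411]);
translate([124, 412, 0]) cube([38, 38, 411]);
translate([395, 412, 0]) cube([38, 38, 411]);


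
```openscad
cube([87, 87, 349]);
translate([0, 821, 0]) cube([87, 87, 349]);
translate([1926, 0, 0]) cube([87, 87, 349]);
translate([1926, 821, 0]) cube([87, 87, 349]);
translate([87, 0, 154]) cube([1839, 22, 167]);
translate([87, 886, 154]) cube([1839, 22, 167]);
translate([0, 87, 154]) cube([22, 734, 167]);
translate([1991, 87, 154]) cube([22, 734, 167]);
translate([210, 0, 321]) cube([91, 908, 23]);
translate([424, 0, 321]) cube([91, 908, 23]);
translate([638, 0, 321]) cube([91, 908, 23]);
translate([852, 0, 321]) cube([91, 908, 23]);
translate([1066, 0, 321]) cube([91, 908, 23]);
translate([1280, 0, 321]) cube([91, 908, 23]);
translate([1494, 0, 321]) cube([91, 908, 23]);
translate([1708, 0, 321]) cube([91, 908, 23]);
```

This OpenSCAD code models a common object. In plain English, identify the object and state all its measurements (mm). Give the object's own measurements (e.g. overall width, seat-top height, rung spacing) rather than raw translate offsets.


A bed frame 2013 mm long (x) by 908 mm wide (y). Four 87×87 mm corner posts, 349 mm tall, at the corners of the footprint. Four rails of 22 mm thickness and 167 mm height run between adjacent posts with their undersides at z = 154 mm, their outer faces flush with the outside of the frame (the two x-running rails run between the posts' inner faces; the two y-running rails run between the posts' inner faces). 8 slats, each 91 mm wide (x) and 23 mm thick, lie across the top of the two x-running rails, running the full 908 mm width of the frame in y; along x they sit between the end posts with a 123 mm gap after the −x posts and between neighbouring slats, leaving 127 mm before the +x posts.


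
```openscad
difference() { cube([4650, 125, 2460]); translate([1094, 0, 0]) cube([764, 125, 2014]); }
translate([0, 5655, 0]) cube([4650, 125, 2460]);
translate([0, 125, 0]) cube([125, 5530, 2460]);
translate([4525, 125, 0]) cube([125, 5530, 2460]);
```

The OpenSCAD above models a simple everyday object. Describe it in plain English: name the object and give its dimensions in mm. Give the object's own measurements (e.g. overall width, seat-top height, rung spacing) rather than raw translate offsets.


A single room: four walls, each 2460 mm tall and 125 mm thick, enclosing an outside footprint 4650×5780 mm (x × y), no floor or roof. The front and back walls (−y and +y sides) run the full x-width; the side walls fit between their inner faces. A door opening 764 mm wide and 2014 mm tall is cut through the front wall from the floor up, its −x edge 1094 mm from the wall's −x end.


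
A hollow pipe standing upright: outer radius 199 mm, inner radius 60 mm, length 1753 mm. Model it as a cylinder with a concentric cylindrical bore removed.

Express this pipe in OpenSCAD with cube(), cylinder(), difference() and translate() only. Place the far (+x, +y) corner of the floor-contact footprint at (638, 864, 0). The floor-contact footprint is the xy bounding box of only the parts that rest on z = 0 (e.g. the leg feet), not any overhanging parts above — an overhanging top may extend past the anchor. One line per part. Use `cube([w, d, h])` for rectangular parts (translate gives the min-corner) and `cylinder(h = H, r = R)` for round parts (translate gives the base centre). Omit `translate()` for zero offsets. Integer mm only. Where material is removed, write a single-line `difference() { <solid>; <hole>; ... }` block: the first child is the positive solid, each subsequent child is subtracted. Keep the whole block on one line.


difference() { translate([439, 665, 0]) cylinder(h = 1753, r = 199); translate([439, 665, 0]) cylinder(h = 1753, r = 60); }


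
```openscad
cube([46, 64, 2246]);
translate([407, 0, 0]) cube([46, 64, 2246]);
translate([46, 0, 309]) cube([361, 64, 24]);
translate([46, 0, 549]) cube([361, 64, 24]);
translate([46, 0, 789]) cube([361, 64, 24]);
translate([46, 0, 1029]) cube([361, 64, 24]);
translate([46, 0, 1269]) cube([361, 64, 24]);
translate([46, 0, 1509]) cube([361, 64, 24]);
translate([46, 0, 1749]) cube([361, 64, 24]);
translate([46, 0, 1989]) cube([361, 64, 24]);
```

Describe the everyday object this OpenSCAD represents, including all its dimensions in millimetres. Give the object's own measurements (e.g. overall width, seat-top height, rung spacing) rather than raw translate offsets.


A straight ladder. Two 46×64 mm vertical rails, 2246 mm tall, stand 453 mm apart (outside-to-outside) with their front faces coplanar on the −y side. 8 rungs, each 64 mm deep and 24 mm tall, span between the inner faces of the rails, front faces flush with the rails. The lowest rung's underside is at z = 309 mm and rungs are spaced 240 mm apart (underside to underside).


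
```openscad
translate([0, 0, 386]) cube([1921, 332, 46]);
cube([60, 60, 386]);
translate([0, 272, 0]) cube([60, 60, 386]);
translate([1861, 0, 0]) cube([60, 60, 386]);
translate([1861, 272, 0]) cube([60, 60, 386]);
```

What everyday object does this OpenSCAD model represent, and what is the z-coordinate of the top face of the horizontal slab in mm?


A bench. The seat-top height is 432 mm.

A long slab on four corner posts — a bench. The slab sits at z = 386 with thickness 46, so the top is 386 + 46 = 432 mm.


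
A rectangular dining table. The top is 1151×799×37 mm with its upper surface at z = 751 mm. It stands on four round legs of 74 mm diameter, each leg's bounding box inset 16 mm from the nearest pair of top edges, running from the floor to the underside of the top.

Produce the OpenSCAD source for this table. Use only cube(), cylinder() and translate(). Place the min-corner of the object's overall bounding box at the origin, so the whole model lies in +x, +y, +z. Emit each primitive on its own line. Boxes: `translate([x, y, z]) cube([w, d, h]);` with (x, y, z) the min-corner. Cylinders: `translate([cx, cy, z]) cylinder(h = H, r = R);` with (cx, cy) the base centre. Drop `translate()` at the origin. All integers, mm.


translate([0, 0, 714]) cube([1151, 799, 37]);
translate([53, 53, 0]) cylinder(h = 714, r = 37);
translate([1098, 53, 0]) cylinder(h = 714, r = 37);
translate([53, 746, 0]) cylinder(h = 714, r = 37);
translate([1098, 746, 0]) cylinder(h = 714, r = 37);


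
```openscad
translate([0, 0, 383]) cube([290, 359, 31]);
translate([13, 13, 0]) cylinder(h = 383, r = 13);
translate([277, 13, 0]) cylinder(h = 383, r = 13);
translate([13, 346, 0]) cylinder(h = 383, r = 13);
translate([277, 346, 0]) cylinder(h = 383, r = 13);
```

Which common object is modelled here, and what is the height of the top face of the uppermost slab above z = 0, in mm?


A stool. The seat height is 414 mm.

A 290×359×31 slab at z = 383 on four corner cylinders — a stool. The seat top is 383 + 31 = 414 mm.


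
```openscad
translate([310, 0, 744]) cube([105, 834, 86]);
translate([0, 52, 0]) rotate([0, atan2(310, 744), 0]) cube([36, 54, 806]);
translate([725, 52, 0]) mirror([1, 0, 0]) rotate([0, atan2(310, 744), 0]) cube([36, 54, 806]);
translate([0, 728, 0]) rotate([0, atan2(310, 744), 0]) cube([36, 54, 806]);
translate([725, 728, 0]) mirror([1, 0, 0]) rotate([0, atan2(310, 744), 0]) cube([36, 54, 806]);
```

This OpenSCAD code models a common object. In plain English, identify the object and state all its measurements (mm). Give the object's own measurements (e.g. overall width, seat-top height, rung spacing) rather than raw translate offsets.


A sawhorse. A 105×834×86 mm beam (x, y, z) sits on two A-frame leg pairs. Each pair is two raked legs of 36×54 mm section (54 mm along y) splaying symmetrically in x. Each leg rises 744 mm vertically over 310 mm of horizontal reach and is 806 mm long along its own axis. Every leg's outer bottom edge rests on the floor and its outer top edge meets a bottom edge of the beam — the left legs (tilting toward +x) meet the beam's −x bottom edge, the right legs (their mirror images, tilting toward −x) meet its +x bottom edge — so the leg tops tuck under the beam, the beam's underside is 744 mm above the floor, and the feet are 725 mm apart outside-to-outside with the beam centred between them. The two leg pairs are set in 52 mm from either end of the beam.


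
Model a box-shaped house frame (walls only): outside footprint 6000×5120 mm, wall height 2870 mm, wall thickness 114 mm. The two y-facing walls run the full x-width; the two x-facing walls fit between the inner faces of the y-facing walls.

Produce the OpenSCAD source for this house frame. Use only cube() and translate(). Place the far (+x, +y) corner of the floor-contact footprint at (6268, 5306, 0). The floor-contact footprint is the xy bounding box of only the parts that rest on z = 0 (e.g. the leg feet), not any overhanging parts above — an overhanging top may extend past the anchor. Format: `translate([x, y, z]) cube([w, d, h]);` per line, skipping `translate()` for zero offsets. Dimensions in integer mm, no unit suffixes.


translate([268, 186, 0]) cube([6000, 114, 2870]);
translate([268, 5192, 0]) cube([6000, 114, 2870]);
translate([268, 300, 0]) cube([114, 4892, 2870]);
translate([6154, 300, 0]) cube([114, 4892, 2870]);


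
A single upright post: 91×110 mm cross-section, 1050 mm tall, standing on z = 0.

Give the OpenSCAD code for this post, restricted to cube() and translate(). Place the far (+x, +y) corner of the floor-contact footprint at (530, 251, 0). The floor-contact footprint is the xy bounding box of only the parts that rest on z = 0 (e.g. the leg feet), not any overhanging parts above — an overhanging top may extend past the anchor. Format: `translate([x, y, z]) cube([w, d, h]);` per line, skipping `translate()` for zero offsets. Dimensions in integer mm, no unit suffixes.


translate([439, 141, 0]) cube([91, 110, 1050]);


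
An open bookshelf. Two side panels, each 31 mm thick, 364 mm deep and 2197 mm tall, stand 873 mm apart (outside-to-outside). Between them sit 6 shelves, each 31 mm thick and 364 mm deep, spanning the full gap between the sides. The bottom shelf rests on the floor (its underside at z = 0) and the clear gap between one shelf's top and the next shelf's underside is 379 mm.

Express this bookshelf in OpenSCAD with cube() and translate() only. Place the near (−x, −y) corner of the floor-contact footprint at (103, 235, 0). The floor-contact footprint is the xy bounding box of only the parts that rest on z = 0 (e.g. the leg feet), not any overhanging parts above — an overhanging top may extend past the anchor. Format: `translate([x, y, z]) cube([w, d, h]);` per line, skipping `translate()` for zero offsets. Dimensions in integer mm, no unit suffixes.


translate([103, 235, 0]) cube([31, 364, 2197]);
translate([945, 235, 0]) cube([31, 364, 2197]);
translate([134, 235, 0]) cube([811, 364, 31]);
translate([134, 235, 410]) cube([811, 364, 31]);
translate([134, 235, 820]) cube([811, 364, 31]);
translate([134, 235, 1230]) cube([811, 364, 31]);
translate([134, 235, 1640]) cube([811, 364, 31]);
translate([134, 235, 2050]) cube([811, 364, 31]);


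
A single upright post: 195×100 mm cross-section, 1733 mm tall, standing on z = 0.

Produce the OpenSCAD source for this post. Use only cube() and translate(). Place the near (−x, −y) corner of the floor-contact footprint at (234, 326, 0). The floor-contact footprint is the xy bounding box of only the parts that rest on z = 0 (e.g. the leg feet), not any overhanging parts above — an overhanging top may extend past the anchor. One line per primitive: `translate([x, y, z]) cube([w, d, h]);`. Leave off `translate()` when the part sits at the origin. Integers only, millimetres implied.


translate([234, 326, 0]) cube([195, 100, 1733]);


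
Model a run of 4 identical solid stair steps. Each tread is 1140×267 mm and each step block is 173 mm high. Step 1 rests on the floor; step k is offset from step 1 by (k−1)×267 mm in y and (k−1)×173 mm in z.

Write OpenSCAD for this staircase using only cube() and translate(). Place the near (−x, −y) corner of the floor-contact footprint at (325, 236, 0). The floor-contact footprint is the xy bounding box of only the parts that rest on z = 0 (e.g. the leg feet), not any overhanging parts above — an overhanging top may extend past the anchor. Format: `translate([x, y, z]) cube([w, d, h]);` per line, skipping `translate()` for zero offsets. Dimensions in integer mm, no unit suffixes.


translate([325, 236, 0]) cube([1140, 267, 173]);
translate([325, 503, 173]) cube([1140, 267, 173]);
translate([325, 770, 346]) cube([1140, 267, 173]);
translate([325, 1037, 519]) cube([1140, 267, 173]);


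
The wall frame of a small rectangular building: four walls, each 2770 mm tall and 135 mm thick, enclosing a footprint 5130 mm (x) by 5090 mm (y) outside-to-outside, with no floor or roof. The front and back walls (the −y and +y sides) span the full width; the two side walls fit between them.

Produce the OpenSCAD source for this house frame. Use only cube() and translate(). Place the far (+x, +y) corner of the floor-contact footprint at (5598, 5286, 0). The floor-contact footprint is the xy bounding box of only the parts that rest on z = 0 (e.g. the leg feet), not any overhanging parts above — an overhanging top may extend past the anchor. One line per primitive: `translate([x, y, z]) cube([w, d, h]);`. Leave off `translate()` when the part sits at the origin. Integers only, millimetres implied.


translate([468, 196, 0]) cube([5130, 135, 2770]);
translate([468, 5151, 0]) cube([5130, 135, 2770]);
translate([468, 331, 0]) cube([135, 4820, 2770]);
translate([5463, 331, 0]) cube([135, 4820, 2770]);


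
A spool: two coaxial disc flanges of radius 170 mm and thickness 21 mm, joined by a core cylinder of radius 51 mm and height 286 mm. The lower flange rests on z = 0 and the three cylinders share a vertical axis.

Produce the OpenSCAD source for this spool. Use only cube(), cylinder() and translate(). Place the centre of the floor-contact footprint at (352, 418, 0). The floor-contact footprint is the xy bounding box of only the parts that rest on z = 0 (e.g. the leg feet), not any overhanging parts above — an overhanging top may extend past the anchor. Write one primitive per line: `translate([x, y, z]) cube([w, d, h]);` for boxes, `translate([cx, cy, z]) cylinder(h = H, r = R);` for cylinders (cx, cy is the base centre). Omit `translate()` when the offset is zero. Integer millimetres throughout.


translate([352, 418, 0]) cylinder(h = 21, r = 170);
translate([352, 418, 21]) cylinder(h = 286, r = 51);
translate([352, 418, 307]) cylinder(h = 21, r = 170);


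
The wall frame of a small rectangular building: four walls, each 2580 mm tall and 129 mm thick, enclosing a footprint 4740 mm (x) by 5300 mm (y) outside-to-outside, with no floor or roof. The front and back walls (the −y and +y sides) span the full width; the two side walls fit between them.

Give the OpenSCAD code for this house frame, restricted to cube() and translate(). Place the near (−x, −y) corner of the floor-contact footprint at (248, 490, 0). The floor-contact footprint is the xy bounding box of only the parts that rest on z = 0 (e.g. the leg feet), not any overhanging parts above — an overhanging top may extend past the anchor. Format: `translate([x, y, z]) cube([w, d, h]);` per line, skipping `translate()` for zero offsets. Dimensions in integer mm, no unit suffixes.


translate([248, 490, 0]) cube([4740, 129, 2580]);
translate([248, 5661, 0]) cube([4740, 129, 2580]);
translate([248, 619, 0]) cube([129, 5042, 2580]);
translate([4859, 619, 0]) cube([129, 5042, 2580]);


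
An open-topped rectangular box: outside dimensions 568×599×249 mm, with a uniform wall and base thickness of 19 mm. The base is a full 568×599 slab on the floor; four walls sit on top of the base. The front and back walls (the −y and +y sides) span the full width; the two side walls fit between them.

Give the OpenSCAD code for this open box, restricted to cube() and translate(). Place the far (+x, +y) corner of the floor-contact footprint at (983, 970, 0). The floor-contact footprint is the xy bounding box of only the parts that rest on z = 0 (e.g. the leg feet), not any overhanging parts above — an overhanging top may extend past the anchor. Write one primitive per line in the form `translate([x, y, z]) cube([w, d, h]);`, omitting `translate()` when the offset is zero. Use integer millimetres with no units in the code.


translate([415, 371, 0]) cube([568, 599, 19]);
translate([415, 371, 19]) cube([568, 19, 230]);
translate([415, 951, 19]) cube([568, 19, 230]);
translate([415, 390, 19]) cube([19, 561, 230]);
translate([964, 390, 19]) cube([19, 561, 230]);


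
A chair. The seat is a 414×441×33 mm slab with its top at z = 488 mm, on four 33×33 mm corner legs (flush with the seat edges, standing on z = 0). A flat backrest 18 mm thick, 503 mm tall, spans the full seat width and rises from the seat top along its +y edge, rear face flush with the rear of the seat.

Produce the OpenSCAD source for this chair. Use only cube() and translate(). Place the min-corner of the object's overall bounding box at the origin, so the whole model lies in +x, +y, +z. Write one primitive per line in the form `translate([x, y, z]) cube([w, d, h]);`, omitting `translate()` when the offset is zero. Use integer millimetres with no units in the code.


translate([0, 0, 455]) cube([414, 441, 33]);
cube([33, 33, 455]);
translate([381, 0, 0]) cube([33, 33, 455]);
translate([0, 408, 0]) cube([33, 33, 455]);
translate([381, 408, 0]) cube([33, 33, 455]);
translate([0, 423, 488]) cube([414, 18, 503]);


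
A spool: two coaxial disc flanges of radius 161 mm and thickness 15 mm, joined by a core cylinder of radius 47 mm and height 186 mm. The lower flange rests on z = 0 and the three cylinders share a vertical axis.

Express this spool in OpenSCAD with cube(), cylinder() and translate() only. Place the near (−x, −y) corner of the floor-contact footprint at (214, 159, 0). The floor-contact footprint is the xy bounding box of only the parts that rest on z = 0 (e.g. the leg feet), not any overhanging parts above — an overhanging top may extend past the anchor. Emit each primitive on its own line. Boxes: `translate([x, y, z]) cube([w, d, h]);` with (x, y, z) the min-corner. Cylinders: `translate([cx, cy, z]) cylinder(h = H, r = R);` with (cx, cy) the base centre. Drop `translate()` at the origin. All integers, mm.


translate([375, 320, 0]) cylinder(h = 15, r = 161);
translate([375, 320, 15]) cylinder(h = 186, r = 47);
translate([375, 320, 201]) cylinder(h = 15, r = 161);


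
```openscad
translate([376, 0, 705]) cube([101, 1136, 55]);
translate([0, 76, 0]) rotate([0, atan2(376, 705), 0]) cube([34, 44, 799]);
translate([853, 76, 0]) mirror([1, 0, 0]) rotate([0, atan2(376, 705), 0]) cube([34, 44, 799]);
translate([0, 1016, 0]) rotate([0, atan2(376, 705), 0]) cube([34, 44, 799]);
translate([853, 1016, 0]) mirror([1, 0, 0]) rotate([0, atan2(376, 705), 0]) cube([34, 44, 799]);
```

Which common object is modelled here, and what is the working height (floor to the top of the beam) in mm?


A sawhorse. The overall height is 760 mm.

A beam across two mirrored pairs of raked legs — a sawhorse. The beam's underside is at z = 705 (matching the legs' vertical rise in atan2(376, 705)) and the beam is 55 mm tall, so its top is at 705 + 55 = 760 mm. The raked legs top out at the beam's underside, so that is the highest point.


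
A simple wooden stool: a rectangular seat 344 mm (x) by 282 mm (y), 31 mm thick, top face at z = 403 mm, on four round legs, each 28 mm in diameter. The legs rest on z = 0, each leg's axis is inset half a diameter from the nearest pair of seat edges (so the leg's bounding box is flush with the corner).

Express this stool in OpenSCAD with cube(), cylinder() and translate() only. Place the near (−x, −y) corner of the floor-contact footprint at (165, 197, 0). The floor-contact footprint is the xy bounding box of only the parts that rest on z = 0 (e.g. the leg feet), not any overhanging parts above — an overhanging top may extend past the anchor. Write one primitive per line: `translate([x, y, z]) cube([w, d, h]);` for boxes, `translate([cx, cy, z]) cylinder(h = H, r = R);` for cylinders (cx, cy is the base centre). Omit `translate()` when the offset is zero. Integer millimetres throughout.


// leg_h = 403 - 31 = 372
translate([165, 197, 372]) cube([344, 282, 31]);
translate([179, 211, 0]) cylinder(h = 372, r = 14);
translate([495, 211, 0]) cylinder(h = 372, r = 14);
translate([179, 465, 0]) cylinder(h = 372, r = 14);
translate([495, 465, 0]) cylinder(h = 372, r = 14);


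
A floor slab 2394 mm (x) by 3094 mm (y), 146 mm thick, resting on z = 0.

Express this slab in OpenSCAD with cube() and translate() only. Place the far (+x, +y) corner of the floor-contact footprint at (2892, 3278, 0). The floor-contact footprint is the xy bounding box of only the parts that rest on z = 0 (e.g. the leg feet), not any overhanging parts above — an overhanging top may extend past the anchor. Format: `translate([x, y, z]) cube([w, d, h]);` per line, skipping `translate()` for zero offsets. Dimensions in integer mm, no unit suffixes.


translate([498, 184, 0]) cube([2394, 3094, 146]);


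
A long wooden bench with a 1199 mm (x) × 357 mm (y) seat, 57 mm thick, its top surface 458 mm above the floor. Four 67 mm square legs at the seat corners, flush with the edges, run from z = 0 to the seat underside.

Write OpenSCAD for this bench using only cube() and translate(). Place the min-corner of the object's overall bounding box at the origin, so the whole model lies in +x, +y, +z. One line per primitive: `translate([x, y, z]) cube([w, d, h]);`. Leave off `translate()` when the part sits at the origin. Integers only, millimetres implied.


translate([0, 0, 401]) cube([1199, 357, 57]);
cube([67, 67, 401]);
translate([0, 290, 0]) cube([67, 67, 401]);
translate([1132, 0, 0]) cube([67, 67, 401]);
translate([1132, 290, 0]) cube([67, 67, 401]);


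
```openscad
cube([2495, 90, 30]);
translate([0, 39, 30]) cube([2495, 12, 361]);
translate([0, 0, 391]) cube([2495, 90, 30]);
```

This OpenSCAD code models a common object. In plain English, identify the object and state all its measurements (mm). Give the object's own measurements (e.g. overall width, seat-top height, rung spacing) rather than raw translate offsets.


An I-beam lying along x, 2495 mm long. Overall section height 421 mm. Two flanges 90 mm wide (y) and 30 mm thick, one on the floor and one at the top; a web 12 mm thick runs between them, centred on the flange width.


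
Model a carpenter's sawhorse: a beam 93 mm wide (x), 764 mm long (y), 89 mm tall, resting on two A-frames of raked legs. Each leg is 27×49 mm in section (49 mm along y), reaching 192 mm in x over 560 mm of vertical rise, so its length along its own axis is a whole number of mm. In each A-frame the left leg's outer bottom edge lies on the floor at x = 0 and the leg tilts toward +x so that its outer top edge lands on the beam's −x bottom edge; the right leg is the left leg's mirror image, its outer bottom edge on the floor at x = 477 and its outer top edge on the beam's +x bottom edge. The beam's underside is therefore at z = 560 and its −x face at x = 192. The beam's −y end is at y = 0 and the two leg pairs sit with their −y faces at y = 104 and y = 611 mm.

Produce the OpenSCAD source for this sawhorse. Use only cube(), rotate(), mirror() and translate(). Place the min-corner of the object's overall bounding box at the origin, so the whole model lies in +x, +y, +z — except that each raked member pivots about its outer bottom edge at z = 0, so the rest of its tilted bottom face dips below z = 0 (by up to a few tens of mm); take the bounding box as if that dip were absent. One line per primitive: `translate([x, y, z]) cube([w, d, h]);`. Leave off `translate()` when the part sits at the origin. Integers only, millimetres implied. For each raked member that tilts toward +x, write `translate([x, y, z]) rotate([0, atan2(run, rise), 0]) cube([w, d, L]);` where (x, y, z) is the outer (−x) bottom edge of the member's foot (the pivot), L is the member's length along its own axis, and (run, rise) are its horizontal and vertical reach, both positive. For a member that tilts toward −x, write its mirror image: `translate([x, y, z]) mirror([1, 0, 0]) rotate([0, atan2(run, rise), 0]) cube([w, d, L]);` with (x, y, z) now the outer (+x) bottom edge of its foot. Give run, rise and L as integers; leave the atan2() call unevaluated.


translate([192, 0, 560]) cube([93, 764, 89]);
translate([0, 104, 0]) rotate([0, atan2(192, 560), 0]) cube([27, 49, 592]);
translate([477, 104, 0]) mirror([1, 0, 0]) rotate([0, atan2(192, 560), 0]) cube([27, 49, 592]);
translate([0, 611, 0]) rotate([0, atan2(192, 560), 0]) cube([27, 49, 592]);
translate([477, 611, 0]) mirror([1, 0, 0]) rotate([0, atan2(192, 560), 0]) cube([27, 49, 592]);


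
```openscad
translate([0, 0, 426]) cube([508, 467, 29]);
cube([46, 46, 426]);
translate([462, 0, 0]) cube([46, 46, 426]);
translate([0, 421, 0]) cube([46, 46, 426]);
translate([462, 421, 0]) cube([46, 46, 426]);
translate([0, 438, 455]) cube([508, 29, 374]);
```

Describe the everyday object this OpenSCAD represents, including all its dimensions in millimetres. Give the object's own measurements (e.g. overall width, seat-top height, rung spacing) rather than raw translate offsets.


A chair. The seat is a 508×467×29 mm slab with its top at z = 455 mm, on four 46×46 mm corner legs (flush with the seat edges, standing on z = 0). A flat backrest 29 mm thick, 374 mm tall, spans the full seat width and rises from the seat top along its +y edge, rear face flush with the rear of the seat.


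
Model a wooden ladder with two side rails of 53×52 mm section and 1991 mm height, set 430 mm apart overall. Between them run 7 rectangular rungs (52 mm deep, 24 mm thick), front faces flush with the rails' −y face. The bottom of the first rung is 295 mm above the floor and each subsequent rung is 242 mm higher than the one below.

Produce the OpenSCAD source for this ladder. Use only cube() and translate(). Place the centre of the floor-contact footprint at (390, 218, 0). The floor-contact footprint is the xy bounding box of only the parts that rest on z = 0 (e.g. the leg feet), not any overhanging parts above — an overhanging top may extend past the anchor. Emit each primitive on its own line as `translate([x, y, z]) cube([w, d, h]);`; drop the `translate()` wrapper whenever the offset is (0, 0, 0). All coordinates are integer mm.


translate([175, 192, 0]) cube([53, 52, 1991]);
translate([552, 192, 0]) cube([53, 52, 1991]);
translate([228, 192, 295]) cube([324, 52, 24]);
translate([228, 192, 537]) cube([324, 52, 24]);
translate([228, 192, 779]) cube([324, 52, 24]);
translate([228, 192, 1021]) cube([324, 52, 24]);
translate([228, 192, 1263]) cube([324, 52, 24]);
translate([228, 192, 1505]) cube([324, 52, 24]);
translate([228, 192, 1747]) cube([324, 52, 24]);


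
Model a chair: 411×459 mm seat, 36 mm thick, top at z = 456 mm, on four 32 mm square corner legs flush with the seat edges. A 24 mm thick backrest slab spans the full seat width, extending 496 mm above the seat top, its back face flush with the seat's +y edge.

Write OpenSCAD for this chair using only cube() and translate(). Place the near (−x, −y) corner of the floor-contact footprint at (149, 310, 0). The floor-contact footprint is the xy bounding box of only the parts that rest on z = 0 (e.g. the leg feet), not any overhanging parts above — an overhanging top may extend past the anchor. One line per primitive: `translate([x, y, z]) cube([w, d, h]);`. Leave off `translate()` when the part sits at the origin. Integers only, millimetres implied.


// leg_h = 456 - 36 = 420
translate([149, 310, 420]) cube([411, 459, 36]);
translate([149, 310, 0]) cube([32, 32, 420]);
translate([528, 310, 0]) cube([32, 32, 420]);
translate([149, 737, 0]) cube([32, 32, 420]);
translate([528, 737, 0]) cube([32, 32, 420]);
translate([149, 745, 456]) cube([411, 24, 496]);


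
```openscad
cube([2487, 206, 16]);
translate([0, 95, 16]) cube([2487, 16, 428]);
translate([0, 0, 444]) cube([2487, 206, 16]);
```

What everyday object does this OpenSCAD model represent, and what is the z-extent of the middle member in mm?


An I-beam. The web height is 428 mm.

Two wide flanges with a thin centred web — an I-beam. Overall 460 mm minus two 16 mm flanges gives a web of 460 − 2·16 = 428 mm.


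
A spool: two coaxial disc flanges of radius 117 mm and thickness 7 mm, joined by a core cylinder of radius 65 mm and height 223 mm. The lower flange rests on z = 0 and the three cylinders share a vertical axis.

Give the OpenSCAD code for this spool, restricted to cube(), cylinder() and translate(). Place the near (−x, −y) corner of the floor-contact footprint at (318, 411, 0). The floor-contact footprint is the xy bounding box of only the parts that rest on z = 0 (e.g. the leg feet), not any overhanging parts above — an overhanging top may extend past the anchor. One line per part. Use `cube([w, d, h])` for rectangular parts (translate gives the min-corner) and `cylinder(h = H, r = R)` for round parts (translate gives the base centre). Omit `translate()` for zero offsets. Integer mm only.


translate([435, 528, 0]) cylinder(h = 7, r = 117);
translate([435, 528, 7]) cylinder(h = 223, r = 65);
translate([435, 528, 230]) cylinder(h = 7, r = 117);


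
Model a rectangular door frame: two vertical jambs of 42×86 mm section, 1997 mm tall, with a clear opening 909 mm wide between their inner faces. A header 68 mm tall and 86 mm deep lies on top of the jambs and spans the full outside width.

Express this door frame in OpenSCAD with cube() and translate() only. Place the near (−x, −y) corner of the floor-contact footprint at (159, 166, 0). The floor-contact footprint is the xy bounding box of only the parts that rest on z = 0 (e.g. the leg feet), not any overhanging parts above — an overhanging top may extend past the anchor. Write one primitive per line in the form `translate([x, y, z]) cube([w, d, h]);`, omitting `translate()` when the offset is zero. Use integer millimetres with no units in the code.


translate([159, 166, 0]) cube([42, 86, 1997]);
translate([1110, 166, 0]) cube([42, 86, 1997]);
translate([159, 166, 1997]) cube([993, 86, 68]);


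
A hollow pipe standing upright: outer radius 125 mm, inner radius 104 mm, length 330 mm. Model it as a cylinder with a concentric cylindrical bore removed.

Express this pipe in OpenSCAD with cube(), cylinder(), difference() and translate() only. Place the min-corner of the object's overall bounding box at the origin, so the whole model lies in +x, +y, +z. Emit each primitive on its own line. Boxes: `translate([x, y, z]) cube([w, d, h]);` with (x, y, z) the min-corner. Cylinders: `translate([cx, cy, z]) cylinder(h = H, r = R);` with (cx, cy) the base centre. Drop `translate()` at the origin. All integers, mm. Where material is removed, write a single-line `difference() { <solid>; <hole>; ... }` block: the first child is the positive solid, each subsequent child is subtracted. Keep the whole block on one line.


difference() { translate([125, 125, 0]) cylinder(h = 330, r = 125); translate([125, 125, 0]) cylinder(h = 330, r = 104); }


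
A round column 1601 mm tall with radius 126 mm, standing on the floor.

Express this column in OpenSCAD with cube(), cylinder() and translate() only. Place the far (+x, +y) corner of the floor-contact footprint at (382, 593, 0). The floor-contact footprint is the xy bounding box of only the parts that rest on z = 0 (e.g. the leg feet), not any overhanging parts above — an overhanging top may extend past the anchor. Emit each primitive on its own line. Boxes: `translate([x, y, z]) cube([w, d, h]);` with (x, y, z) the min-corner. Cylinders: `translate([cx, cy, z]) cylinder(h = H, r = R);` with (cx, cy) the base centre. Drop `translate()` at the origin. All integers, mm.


translate([256, 467, 0]) cylinder(h = 1601, r = 126);


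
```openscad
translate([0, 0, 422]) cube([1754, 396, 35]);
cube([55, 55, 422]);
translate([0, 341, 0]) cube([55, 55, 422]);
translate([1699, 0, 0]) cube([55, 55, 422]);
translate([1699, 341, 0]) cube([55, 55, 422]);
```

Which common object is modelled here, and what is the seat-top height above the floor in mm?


A bench. The seat-top height is 457 mm.

A long slab on four corner posts — a bench. The slab sits at z = 422 with thickness 35, so the top is 422 + 35 = 457 mm.


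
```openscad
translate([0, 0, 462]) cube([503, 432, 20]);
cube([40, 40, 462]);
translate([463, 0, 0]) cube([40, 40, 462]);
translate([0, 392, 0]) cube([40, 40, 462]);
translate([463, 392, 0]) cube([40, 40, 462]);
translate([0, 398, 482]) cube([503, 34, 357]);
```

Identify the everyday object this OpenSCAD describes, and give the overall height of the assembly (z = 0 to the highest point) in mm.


A chair. The overall height is 839 mm.

A slab on four corner posts with a tall panel at the back — a chair. The seat slab sits at z = 462 with thickness 20, and the 357 mm backrest starts at the seat top, so the overall height is 462 + 20 + 357 = 839 mm.


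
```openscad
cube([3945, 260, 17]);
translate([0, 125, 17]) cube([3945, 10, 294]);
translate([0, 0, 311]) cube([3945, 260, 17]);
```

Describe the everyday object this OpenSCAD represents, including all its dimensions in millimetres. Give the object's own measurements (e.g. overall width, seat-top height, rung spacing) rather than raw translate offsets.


An I-beam lying along x, 3945 mm long. Overall section height 328 mm. Two flanges 260 mm wide (y) and 17 mm thick, one on the floor and one at the top; a web 10 mm thick runs between them, centred on the flange width.


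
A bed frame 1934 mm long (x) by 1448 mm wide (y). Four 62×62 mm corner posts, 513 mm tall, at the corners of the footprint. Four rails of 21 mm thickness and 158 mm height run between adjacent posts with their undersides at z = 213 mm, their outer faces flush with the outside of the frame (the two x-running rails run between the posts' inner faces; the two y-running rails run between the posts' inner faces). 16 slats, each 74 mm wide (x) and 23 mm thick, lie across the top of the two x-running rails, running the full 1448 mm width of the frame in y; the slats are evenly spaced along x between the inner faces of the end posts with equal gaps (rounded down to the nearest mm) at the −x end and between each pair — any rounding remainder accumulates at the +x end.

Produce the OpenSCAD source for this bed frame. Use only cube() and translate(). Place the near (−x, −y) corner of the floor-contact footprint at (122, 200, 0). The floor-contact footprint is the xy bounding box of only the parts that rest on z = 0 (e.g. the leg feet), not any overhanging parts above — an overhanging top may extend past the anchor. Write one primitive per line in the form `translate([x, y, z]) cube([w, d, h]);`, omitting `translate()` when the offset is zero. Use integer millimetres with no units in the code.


// slat z = rail_z + rail_h = 213 + 158 = 371
// slat gap = ⌊(1810 − 16·74) / 17⌋ = 36
translate([122, 200, 0]) cube([62, 62, 513]);
translate([122, 1586, 0]) cube([62, 62, 513]);
translate([1994, 200, 0]) cube([62, 62, 513]);
translate([1994, 1586, 0]) cube([62, 62, 513]);
translate([184, 200, 213]) cube([1810, 21, 158]);
translate([184, 1627, 213]) cube([1810, 21, 158]);
translate([122, 262, 213]) cube([21, 1324, 158]);
translate([2035, 262, 213]) cube([21, 1324, 158]);
translate([220, 200, 371]) cube([74, 1448, 23]);
translate([330, 200, 371]) cube([74, 1448, 23]);
translate([440, 200, 371]) cube([74, 1448, 23]);
translate([550, 200, 371]) cube([74, 1448, 23]);
translate([660, 200, 371]) cube([74, 1448, 23]);
translate([770, 200, 371]) cube([74, 1448, 23]);
translate([880, 200, 371]) cube([74, 1448, 23]);
translate([990, 200, 371]) cube([74, 1448, 23]);
translate([1100, 200, 371]) cube([74, 1448, 23]);
translate([1210, 200, 371]) cube([74, 1448, 23]);
translate([1320, 200, 371]) cube([74, 1448, 23]);
translate([1430, 200, 371]) cube([74, 1448, 23]);
translate([1540, 200, 371]) cube([74, 1448, 23]);
translate([1650, 200, 371]) cube([74, 1448, 23]);
translate([1760, 200, 371]) cube([74, 1448, 23]);
translate([1870, 200, 371]) cube([74, 1448, 23]);


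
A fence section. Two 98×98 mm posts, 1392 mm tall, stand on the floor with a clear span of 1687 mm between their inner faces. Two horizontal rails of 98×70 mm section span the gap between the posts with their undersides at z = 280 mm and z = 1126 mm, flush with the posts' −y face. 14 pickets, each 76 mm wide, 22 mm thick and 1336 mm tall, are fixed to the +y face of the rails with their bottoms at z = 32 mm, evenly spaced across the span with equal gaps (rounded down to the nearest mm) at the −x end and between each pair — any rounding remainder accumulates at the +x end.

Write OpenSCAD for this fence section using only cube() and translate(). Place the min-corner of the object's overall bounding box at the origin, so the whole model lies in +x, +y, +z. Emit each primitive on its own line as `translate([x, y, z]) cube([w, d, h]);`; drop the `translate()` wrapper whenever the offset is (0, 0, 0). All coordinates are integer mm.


cube([98, 98, 1392]);
translate([1785, 0, 0]) cube([98, 98, 1392]);
translate([98, 0, 280]) cube([1687, 98, 70]);
translate([98, 0, 1126]) cube([1687, 98, 70]);
translate([139, 98, 32]) cube([76, 22, 1336]);
translate([256, 98, 32]) cube([76, 22, 1336]);
translate([373, 98, 32]) cube([76, 22, 1336]);
translate([490, 98, 32]) cube([76, 22, 1336]);
translate([607, 98, 32]) cube([76, 22, 1336]);
translate([724, 98, 32]) cube([76, 22, 1336]);
translate([841, 98, 32]) cube([76, 22, 1336]);
translate([958, 98, 32]) cube([76, 22, 1336]);
translate([1075, 98, 32]) cube([76, 22, 1336]);
translate([1192, 98, 32]) cube([76, 22, 1336]);
translate([1309, 98, 32]) cube([76, 22, 1336]);
translate([1426, 98, 32]) cube([76, 22, 1336]);
translate([1543, 98, 32]) cube([76, 22, 1336]);
translate([1660, 98, 32]) cube([76, 22, 1336]);


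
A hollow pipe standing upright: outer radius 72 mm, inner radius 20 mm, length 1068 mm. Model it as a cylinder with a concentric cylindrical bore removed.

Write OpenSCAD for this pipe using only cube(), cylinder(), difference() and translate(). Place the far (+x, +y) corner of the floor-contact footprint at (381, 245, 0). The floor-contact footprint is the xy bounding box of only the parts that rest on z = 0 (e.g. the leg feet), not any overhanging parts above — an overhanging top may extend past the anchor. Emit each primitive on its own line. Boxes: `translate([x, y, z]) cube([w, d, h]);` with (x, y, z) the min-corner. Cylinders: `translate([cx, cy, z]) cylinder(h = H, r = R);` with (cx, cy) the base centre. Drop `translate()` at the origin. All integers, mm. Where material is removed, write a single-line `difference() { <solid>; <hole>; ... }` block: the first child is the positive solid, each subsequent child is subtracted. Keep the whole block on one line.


difference() { translate([309, 173, 0]) cylinder(h = 1068, r = 72); translate([309, 173, 0]) cylinder(h = 1068, r = 20); }


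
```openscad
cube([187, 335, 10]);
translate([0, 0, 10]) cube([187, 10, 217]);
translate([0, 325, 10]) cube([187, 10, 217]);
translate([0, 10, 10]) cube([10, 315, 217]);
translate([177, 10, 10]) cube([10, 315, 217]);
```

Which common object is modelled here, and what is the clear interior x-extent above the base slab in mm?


An open box. The internal width is 167 mm.

A 187×335 base slab with four walls standing on it — an open box. The base is 187 mm wide and the walls are 10 mm thick, so the internal width is 187 − 2 × 10 = 167 mm.
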